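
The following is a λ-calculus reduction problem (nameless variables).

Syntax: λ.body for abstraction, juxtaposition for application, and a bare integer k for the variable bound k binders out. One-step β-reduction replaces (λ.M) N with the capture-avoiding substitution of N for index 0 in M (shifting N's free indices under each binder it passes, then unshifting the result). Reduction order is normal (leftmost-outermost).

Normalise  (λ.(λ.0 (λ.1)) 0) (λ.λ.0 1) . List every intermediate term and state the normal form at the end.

Answer: normal form = λ.0 (λ.λ.λ.0 1)  (in 3 steps)

Working:
  start: (λ.(λ.0 (λ.1)) 0) (λ.λ.0 1)
  →1  (λ.0 (λ.1)) (λ.λ.0 1)
  →2  (λ.λ.0 1) (λ.λ.λ.0 1)
  →3  λ.0 (λ.λ.λ.0 1)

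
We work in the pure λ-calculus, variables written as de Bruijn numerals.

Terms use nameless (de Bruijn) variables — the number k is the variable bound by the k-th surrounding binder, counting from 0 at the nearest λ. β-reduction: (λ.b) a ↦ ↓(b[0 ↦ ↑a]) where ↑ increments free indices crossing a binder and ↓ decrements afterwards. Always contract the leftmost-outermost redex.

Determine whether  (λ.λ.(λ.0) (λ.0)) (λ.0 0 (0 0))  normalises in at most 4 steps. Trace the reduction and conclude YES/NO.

  start: (λ.λ.(λ.0) (λ.0)) (λ.0 0 (0 0))
  →1  λ.(λ.0) (λ.0)
  →2  λ.λ.0

Answer: YES — reaches normal form λ.λ.0 in 2 ≤ 4 steps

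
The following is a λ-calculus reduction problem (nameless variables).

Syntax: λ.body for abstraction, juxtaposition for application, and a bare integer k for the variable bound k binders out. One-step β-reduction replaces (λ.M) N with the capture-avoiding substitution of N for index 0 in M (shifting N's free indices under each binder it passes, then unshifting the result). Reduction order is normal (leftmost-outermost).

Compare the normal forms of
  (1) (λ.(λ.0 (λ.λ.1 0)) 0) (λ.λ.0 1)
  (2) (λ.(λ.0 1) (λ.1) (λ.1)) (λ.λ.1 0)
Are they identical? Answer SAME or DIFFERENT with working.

Answer: DIFFERENT — A ⇓ λ.0 (λ.λ.1 0), B ⇓ λ.λ.λ.1 0

Reduction:
Term A:
  start: (λ.(λ.0 (λ.λ.1 0)) 0) (λ.λ.0 1)
  [1] (λ.0 (λ.λ.1 0)) (λ.λ.0 1)
  [2] (λ.λ.0 1) (λ.λ.1 0)
  [3] λ.0 (λ.λ.1 0)

Term B:
  start: (λ.(λ.0 1) (λ.1) (λ.1)) (λ.λ.1 0)
  [1] (λ.0 (λ.λ.1 0)) (λ.λ.λ.1 0) (λ.λ.λ.1 0)
  [2] (λ.λ.λ.1 0) (λ.λ.1 0) (λ.λ.λ.1 0)
  [3] (λ.λ.1 0) (λ.λ.λ.1 0)
  [4] λ.(λ.λ.λ.1 0) 0
  [5] λ.λ.λ.1 0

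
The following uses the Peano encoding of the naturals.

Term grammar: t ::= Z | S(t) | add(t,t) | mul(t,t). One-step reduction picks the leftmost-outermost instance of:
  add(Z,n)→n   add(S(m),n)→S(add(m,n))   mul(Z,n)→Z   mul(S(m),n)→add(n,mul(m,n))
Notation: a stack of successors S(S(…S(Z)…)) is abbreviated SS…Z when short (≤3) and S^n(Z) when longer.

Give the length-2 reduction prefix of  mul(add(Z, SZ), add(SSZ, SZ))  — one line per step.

Answer: after 2 steps: add(add(SSZ, SZ), mul(Z, add(SSZ, SZ)))

Derivation:
  start: mul(add(Z, SZ), add(SSZ, SZ))
  step 1: mul(SZ, add(SSZ, SZ))
  step 2: add(add(SSZ, SZ), mul(Z, add(SSZ, SZ)))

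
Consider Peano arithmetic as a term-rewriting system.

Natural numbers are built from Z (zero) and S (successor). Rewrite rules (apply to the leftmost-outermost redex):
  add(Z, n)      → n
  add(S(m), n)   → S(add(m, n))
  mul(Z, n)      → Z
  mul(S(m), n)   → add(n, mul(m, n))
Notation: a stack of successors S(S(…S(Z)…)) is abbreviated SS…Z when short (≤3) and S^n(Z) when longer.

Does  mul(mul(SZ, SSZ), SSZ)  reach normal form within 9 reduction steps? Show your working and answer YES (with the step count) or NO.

Answer: NO — after 9 steps the term is S(S(S(add(SZ, mul(add(Z, mul(Z, SSZ)), SSZ))))), not yet normal

Reduction:
  start: mul(mul(SZ, SSZ), SSZ)
  [1] mul(add(SSZ, mul(Z, SSZ)), SSZ)
  [2] mul(S(add(SZ, mul(Z, SSZ))), SSZ)
  [3] add(SSZ, mul(add(SZ, mul(Z, SSZ)), SSZ))
  [4] S(add(SZ, mul(add(SZ, mul(Z, SSZ)), SSZ)))
  [5] S(S(add(Z, mul(add(SZ, mul(Z, SSZ)), SSZ))))
  [6] S(S(mul(add(SZ, mul(Z, SSZ)), SSZ)))
  [7] S(S(mul(S(add(Z, mul(Z, SSZ))), SSZ)))
  [8] S(S(add(SSZ, mul(add(Z, mul(Z, SSZ)), SSZ))))
  [9] S(S(S(add(SZ, mul(add(Z, mul(Z, SSZ)), SSZ)))))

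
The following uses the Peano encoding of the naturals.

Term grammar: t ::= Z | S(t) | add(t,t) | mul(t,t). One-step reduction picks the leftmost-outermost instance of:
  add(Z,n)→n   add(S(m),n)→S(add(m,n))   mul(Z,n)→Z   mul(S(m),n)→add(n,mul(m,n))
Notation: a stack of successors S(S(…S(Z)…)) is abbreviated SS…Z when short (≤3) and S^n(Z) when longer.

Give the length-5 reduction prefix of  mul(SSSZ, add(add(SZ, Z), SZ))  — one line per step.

  start: mul(SSSZ, add(add(SZ, Z), SZ))
  step 1: add(add(add(SZ, Z), SZ), mul(SSZ, add(add(SZ, Z), SZ)))
  step 2: add(add(S(add(Z, Z)), SZ), mul(SSZ, add(add(SZ, Z), SZ)))
  step 3: add(S(add(add(Z, Z), SZ)), mul(SSZ, add(add(SZ, Z), SZ)))
  step 4: S(add(add(add(Z, Z), SZ), mul(SSZ, add(add(SZ, Z), SZ))))
  step 5: S(add(add(Z, SZ), mul(SSZ, add(add(SZ, Z), SZ))))

Answer: after 5 steps: S(add(add(Z, SZ), mul(SSZ, add(add(SZ, Z), SZ))))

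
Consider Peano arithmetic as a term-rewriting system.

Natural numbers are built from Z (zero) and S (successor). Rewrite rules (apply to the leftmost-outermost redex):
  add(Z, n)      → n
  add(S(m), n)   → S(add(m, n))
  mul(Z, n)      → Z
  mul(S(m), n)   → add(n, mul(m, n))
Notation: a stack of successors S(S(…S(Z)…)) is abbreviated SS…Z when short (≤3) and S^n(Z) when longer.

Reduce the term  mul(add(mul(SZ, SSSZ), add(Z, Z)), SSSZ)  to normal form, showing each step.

  start: mul(add(mul(SZ, SSSZ), add(Z, Z)), SSSZ)
  step 1: mul(add(add(SSSZ, mul(Z, SSSZ)), add(Z, Z)), SSSZ)
  step 2: mul(add(S(add(SSZ, mul(Z, SSSZ))), add(Z, Z)), SSSZ)
  step 3: mul(S(add(add(SSZ, mul(Z, SSSZ)), add(Z, Z))), SSSZ)
  step 4: add(SSSZ, mul(add(add(SSZ, mul(Z, SSSZ)), add(Z, Z)), SSSZ))
  step 5: S(add(SSZ, mul(add(add(SSZ, mul(Z, SSSZ)), add(Z, Z)), SSSZ)))
  step 6: S(S(add(SZ, mul(add(add(SSZ, mul(Z, SSSZ)), add(Z, Z)), SSSZ))))
  step 7: S(S(S(add(Z, mul(add(add(SSZ, mul(Z, SSSZ)), add(Z, Z)), SSSZ)))))
  step 8: S(S(S(mul(add(add(SSZ, mul(Z, SSSZ)), add(Z, Z)), SSSZ))))
  step 9: S(S(S(mul(add(S(add(SZ, mul(Z, SSSZ))), add(Z, Z)), SSSZ))))
  step 10: S(S(S(mul(S(add(add(SZ, mul(Z, SSSZ)), add(Z, Z))), SSSZ))))
  step 11: S(S(S(add(SSSZ, mul(add(add(SZ, mul(Z, SSSZ)), add(Z, Z)), SSSZ)))))
  step 12: S(S(S(S(add(SSZ, mul(add(add(SZ, mul(Z, SSSZ)), add(Z, Z)), SSSZ))))))
  step 13: S(S(S(S(S(add(SZ, mul(add(add(SZ, mul(Z, SSSZ)), add(Z, Z)), SSSZ)))))))
  step 14: S(S(S(S(S(S(add(Z, mul(add(add(SZ, mul(Z, SSSZ)), add(Z, Z)), SSSZ))))))))
  step 15: S(S(S(S(S(S(mul(add(add(SZ, mul(Z, SSSZ)), add(Z, Z)), SSSZ)))))))
  step 16: S(S(S(S(S(S(mul(add(S(add(Z, mul(Z, SSSZ))), add(Z, Z)), SSSZ)))))))
  step 17: S(S(S(S(S(S(mul(S(add(add(Z, mul(Z, SSSZ)), add(Z, Z))), SSSZ)))))))
  step 18: S(S(S(S(S(S(add(SSSZ, mul(add(add(Z, mul(Z, SSSZ)), add(Z, Z)), SSSZ))))))))
  step 19: S(S(S(S(S(S(S(add(SSZ, mul(add(add(Z, mul(Z, SSSZ)), add(Z, Z)), SSSZ)))))))))
  step 20: S(S(S(S(S(S(S(S(add(SZ, mul(add(add(Z, mul(Z, SSSZ)), add(Z, Z)), SSSZ))))))))))
  step 21: S(S(S(S(S(S(S(S(S(add(Z, mul(add(add(Z, mul(Z, SSSZ)), add(Z, Z)), SSSZ)))))))))))
  step 22: S(S(S(S(S(S(S(S(S(mul(add(add(Z, mul(Z, SSSZ)), add(Z, Z)), SSSZ))))))))))
  step 23: S(S(S(S(S(S(S(S(S(mul(add(mul(Z, SSSZ), add(Z, Z)), SSSZ))))))))))
  step 24: S(S(S(S(S(S(S(S(S(mul(add(Z, add(Z, Z)), SSSZ))))))))))
  step 25: S(S(S(S(S(S(S(S(S(mul(add(Z, Z), SSSZ))))))))))
  step 26: S(S(S(S(S(S(S(S(S(mul(Z, SSSZ))))))))))
  step 27: S^9(Z)

Answer: normal form = S^9(Z)  (in 27 steps)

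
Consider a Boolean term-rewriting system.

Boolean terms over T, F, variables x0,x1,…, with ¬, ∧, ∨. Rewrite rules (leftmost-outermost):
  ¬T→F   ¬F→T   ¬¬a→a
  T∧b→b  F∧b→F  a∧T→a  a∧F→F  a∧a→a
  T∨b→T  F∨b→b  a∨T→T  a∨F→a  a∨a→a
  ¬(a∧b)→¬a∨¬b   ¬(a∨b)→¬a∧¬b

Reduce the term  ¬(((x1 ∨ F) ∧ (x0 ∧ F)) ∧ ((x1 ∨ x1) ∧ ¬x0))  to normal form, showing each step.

  start: ¬(((x1 ∨ F) ∧ (x0 ∧ F)) ∧ ((x1 ∨ x1) ∧ ¬x0))
  step 1: ¬((x1 ∨ F) ∧ (x0 ∧ F)) ∨ ¬((x1 ∨ x1) ∧ ¬x0)
  step 2: (¬(x1 ∨ F) ∨ ¬(x0 ∧ F)) ∨ ¬((x1 ∨ x1) ∧ ¬x0)
  step 3: ((¬x1 ∧ ¬F) ∨ ¬(x0 ∧ F)) ∨ ¬((x1 ∨ x1) ∧ ¬x0)
  step 4: ((¬x1 ∧ T) ∨ ¬(x0 ∧ F)) ∨ ¬((x1 ∨ x1) ∧ ¬x0)
  step 5: (¬x1 ∨ ¬(x0 ∧ F)) ∨ ¬((x1 ∨ x1) ∧ ¬x0)
  step 6: (¬x1 ∨ (¬x0 ∨ ¬F)) ∨ ¬((x1 ∨ x1) ∧ ¬x0)
  step 7: (¬x1 ∨ (¬x0 ∨ T)) ∨ ¬((x1 ∨ x1) ∧ ¬x0)
  step 8: (¬x1 ∨ T) ∨ ¬((x1 ∨ x1) ∧ ¬x0)
  step 9: T ∨ ¬((x1 ∨ x1) ∧ ¬x0)
  step 10: T

Answer: normal form = T  (in 10 steps)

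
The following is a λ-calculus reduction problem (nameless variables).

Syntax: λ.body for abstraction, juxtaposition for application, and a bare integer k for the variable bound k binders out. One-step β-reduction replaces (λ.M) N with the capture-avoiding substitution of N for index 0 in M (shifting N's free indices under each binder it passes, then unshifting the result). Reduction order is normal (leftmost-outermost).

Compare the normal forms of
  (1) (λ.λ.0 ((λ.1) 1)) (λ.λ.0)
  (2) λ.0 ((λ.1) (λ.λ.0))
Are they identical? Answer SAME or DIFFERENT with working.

Answer: SAME — A ⇓ λ.0 0, B ⇓ λ.0 0

Reduction:
Term A:
  start: (λ.λ.0 ((λ.1) 1)) (λ.λ.0)
  [1] λ.0 ((λ.1) (λ.λ.0))
  [2] λ.0 0

Term B:
  start: λ.0 ((λ.1) (λ.λ.0))
  [1] λ.0 0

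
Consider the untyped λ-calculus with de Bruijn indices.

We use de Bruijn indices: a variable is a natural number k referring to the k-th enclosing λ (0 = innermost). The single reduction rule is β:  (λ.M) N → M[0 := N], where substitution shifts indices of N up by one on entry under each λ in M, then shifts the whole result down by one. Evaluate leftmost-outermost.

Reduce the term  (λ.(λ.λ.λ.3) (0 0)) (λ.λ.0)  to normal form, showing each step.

Answer: normal form = λ.λ.λ.λ.0  (in 2 steps)

Derivation:
  start: (λ.(λ.λ.λ.3) (0 0)) (λ.λ.0)
  step 1: (λ.λ.λ.λ.λ.0) ((λ.λ.0) (λ.λ.0))
  step 2: λ.λ.λ.λ.0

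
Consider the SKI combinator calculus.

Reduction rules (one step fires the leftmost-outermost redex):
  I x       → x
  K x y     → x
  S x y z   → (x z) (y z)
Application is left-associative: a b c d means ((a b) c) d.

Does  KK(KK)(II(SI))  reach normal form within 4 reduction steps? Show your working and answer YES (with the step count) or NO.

  start: KK(KK)(II(SI))
  →1  K(II(SI))
  →2  K(I(SI))
  →3  K(SI)

Answer: YES — reaches normal form K(SI) in 3 ≤ 4 steps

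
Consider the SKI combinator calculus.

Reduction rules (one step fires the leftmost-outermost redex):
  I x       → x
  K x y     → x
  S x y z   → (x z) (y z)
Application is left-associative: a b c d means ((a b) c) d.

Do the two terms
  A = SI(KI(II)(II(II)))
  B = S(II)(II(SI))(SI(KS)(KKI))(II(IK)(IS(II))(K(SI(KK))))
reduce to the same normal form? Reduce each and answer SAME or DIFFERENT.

Answer: DIFFERENT — A ⇓ SII, B ⇓ S(SI)

Working:
Term A:
  start: SI(KI(II)(II(II)))
  [1] SI(I(II(II)))
  [2] SI(II(II))
  [3] SI(I(II))
  [4] SI(II)
  [5] SII

Term B:
  start: S(II)(II(SI))(SI(KS)(KKI))(II(IK)(IS(II))(K(SI(KK))))
  [1] II(SI(KS)(KKI))(II(SI)(SI(KS)(KKI)))(II(IK)(IS(II))(K(SI(KK))))
  [2] I(SI(KS)(KKI))(II(SI)(SI(KS)(KKI)))(II(IK)(IS(II))(K(SI(KK))))
  [3] SI(KS)(KKI)(II(SI)(SI(KS)(KKI)))(II(IK)(IS(II))(K(SI(KK))))
  [4] I(KKI)(KS(KKI))(II(SI)(SI(KS)(KKI)))(II(IK)(IS(II))(K(SI(KK))))
  [5] KKI(KS(KKI))(II(SI)(SI(KS)(KKI)))(II(IK)(IS(II))(K(SI(KK))))
  [6] K(KS(KKI))(II(SI)(SI(KS)(KKI)))(II(IK)(IS(II))(K(SI(KK))))
  [7] KS(KKI)(II(IK)(IS(II))(K(SI(KK))))
  [8] S(II(IK)(IS(II))(K(SI(KK))))
  [9] S(I(IK)(IS(II))(K(SI(KK))))
  [10] S(IK(IS(II))(K(SI(KK))))
  [11] S(K(IS(II))(K(SI(KK))))
  [12] S(IS(II))
  [13] S(S(II))
  [14] S(SI)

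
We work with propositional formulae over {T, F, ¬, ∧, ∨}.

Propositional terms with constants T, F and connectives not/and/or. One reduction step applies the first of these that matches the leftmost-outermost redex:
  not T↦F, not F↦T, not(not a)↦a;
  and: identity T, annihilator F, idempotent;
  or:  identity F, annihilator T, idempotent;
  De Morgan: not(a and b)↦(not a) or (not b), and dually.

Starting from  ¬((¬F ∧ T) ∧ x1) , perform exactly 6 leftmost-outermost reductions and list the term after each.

Answer: after 6 steps: ¬x1

Reduction:
  start: ¬((¬F ∧ T) ∧ x1)
  step 1: ¬(¬F ∧ T) ∨ ¬x1
  step 2: (¬¬F ∨ ¬T) ∨ ¬x1
  step 3: (F ∨ ¬T) ∨ ¬x1
  step 4: ¬T ∨ ¬x1
  step 5: F ∨ ¬x1
  step 6: ¬x1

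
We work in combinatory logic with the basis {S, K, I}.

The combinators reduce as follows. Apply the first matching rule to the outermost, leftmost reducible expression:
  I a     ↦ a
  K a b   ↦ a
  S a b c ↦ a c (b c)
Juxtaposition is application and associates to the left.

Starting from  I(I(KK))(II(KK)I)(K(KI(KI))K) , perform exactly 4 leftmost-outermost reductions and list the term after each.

Answer: after 4 steps: K(KI(KI))

Working:
  start: I(I(KK))(II(KK)I)(K(KI(KI))K)
  step 1: I(KK)(II(KK)I)(K(KI(KI))K)
  step 2: KK(II(KK)I)(K(KI(KI))K)
  step 3: K(K(KI(KI))K)
  step 4: K(KI(KI))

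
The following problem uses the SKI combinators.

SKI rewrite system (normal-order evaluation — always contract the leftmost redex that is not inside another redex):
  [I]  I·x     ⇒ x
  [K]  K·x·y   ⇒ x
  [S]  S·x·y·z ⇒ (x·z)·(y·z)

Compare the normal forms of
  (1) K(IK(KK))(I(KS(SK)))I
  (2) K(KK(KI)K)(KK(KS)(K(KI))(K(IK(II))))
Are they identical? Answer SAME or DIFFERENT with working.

Answer: SAME — A ⇓ KK, B ⇓ KK

Working:
Term A:
  start: K(IK(KK))(I(KS(SK)))I
  [1] IK(KK)I
  [2] K(KK)I
  [3] KK

Term B:
  start: K(KK(KI)K)(KK(KS)(K(KI))(K(IK(II))))
  [1] KK(KI)K
  [2] KK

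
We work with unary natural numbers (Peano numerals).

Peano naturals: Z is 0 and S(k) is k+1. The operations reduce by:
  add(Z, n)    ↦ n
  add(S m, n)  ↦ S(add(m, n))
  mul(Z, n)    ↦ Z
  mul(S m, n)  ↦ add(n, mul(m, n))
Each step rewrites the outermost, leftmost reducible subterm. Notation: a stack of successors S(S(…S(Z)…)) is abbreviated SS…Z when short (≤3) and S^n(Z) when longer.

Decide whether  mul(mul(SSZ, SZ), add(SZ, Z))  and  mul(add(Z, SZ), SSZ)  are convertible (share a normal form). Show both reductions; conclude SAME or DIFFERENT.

Answer: SAME — A ⇓ SSZ, B ⇓ SSZ

Derivation:
Term A:
  start: mul(mul(SSZ, SZ), add(SZ, Z))
  →1  mul(add(SZ, mul(SZ, SZ)), add(SZ, Z))
  →2  mul(S(add(Z, mul(SZ, SZ))), add(SZ, Z))
  →3  add(add(SZ, Z), mul(add(Z, mul(SZ, SZ)), add(SZ, Z)))
  →4  add(S(add(Z, Z)), mul(add(Z, mul(SZ, SZ)), add(SZ, Z)))
  →5  S(add(add(Z, Z), mul(add(Z, mul(SZ, SZ)), add(SZ, Z))))
  →6  S(add(Z, mul(add(Z, mul(SZ, SZ)), add(SZ, Z))))
  →7  S(mul(add(Z, mul(SZ, SZ)), add(SZ, Z)))
  →8  S(mul(mul(SZ, SZ), add(SZ, Z)))
  →9  S(mul(add(SZ, mul(Z, SZ)), add(SZ, Z)))
  →10  S(mul(S(add(Z, mul(Z, SZ))), add(SZ, Z)))
  →11  S(add(add(SZ, Z), mul(add(Z, mul(Z, SZ)), add(SZ, Z))))
  →12  S(add(S(add(Z, Z)), mul(add(Z, mul(Z, SZ)), add(SZ, Z))))
  →13  S(S(add(add(Z, Z), mul(add(Z, mul(Z, SZ)), add(SZ, Z)))))
  →14  S(S(add(Z, mul(add(Z, mul(Z, SZ)), add(SZ, Z)))))
  →15  S(S(mul(add(Z, mul(Z, SZ)), add(SZ, Z))))
  →16  S(S(mul(mul(Z, SZ), add(SZ, Z))))
  →17  S(S(mul(Z, add(SZ, Z))))
  →18  SSZ

Term B:
  start: mul(add(Z, SZ), SSZ)
  →1  mul(SZ, SSZ)
  →2  add(SSZ, mul(Z, SSZ))
  →3  S(add(SZ, mul(Z, SSZ)))
  →4  S(S(add(Z, mul(Z, SSZ))))
  →5  S(S(mul(Z, SSZ)))
  →6  SSZ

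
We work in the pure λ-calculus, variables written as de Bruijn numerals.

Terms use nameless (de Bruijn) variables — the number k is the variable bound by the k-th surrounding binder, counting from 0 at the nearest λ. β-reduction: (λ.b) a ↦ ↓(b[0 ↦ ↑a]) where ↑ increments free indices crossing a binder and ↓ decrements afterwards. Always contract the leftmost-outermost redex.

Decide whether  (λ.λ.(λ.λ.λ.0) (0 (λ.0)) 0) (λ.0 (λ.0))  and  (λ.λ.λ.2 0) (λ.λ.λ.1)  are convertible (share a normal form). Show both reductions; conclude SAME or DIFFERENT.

Answer: DIFFERENT — A ⇓ λ.λ.0, B ⇓ λ.λ.λ.λ.1

Reduction:
Term A:
  start: (λ.λ.(λ.λ.λ.0) (0 (λ.0)) 0) (λ.0 (λ.0))
  →1  λ.(λ.λ.λ.0) (0 (λ.0)) 0
  →2  λ.(λ.λ.0) 0
  →3  λ.λ.0

Term B:
  start: (λ.λ.λ.2 0) (λ.λ.λ.1)
  →1  λ.λ.(λ.λ.λ.1) 0
  →2  λ.λ.λ.λ.1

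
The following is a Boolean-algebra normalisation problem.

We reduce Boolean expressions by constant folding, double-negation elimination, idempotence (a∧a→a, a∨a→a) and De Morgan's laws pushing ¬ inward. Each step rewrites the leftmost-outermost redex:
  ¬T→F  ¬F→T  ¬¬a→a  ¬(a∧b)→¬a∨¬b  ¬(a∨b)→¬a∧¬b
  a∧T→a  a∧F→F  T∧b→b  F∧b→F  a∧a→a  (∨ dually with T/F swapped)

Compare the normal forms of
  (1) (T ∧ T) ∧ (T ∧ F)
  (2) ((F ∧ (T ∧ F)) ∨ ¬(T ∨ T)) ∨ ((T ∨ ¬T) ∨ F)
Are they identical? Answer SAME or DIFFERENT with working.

Answer: DIFFERENT — A ⇓ F, B ⇓ T

Working:
Term A:
  start: (T ∧ T) ∧ (T ∧ F)
  [1] T ∧ (T ∧ F)
  [2] T ∧ F
  [3] F

Term B:
  start: ((F ∧ (T ∧ F)) ∨ ¬(T ∨ T)) ∨ ((T ∨ ¬T) ∨ F)
  [1] (F ∨ ¬(T ∨ T)) ∨ ((T ∨ ¬T) ∨ F)
  [2] ¬(T ∨ T) ∨ ((T ∨ ¬T) ∨ F)
  [3] (¬T ∧ ¬T) ∨ ((T ∨ ¬T) ∨ F)
  [4] ¬T ∨ ((T ∨ ¬T) ∨ F)
  [5] F ∨ ((T ∨ ¬T) ∨ F)
  [6] (T ∨ ¬T) ∨ F
  [7] T ∨ ¬T
  [8] T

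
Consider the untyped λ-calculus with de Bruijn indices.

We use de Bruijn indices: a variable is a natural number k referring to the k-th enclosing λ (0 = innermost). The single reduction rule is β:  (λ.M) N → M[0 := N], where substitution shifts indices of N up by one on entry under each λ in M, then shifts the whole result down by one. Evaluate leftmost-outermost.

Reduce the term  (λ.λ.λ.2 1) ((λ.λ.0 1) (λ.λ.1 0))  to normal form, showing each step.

  start: (λ.λ.λ.2 1) ((λ.λ.0 1) (λ.λ.1 0))
  step 1: λ.λ.(λ.λ.0 1) (λ.λ.1 0) 1
  step 2: λ.λ.(λ.0 (λ.λ.1 0)) 1
  step 3: λ.λ.1 (λ.λ.1 0)

Answer: normal form = λ.λ.1 (λ.λ.1 0)  (in 3 steps)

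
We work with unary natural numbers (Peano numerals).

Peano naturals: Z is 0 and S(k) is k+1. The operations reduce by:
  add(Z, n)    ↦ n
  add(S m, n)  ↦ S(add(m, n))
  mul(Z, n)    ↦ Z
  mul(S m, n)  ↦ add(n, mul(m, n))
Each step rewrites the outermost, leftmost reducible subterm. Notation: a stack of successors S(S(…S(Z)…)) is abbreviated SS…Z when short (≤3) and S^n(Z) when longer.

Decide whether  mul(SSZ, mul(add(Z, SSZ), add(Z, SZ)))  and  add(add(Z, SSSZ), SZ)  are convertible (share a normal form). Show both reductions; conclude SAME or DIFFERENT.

Answer: SAME — A ⇓ S^4(Z), B ⇓ S^4(Z)

Derivation:
Term A:
  start: mul(SSZ, mul(add(Z, SSZ), add(Z, SZ)))
  →1  add(mul(add(Z, SSZ), add(Z, SZ)), mul(SZ, mul(add(Z, SSZ), add(Z, SZ))))
  →2  add(mul(SSZ, add(Z, SZ)), mul(SZ, mul(add(Z, SSZ), add(Z, SZ))))
  →3  add(add(add(Z, SZ), mul(SZ, add(Z, SZ))), mul(SZ, mul(add(Z, SSZ), add(Z, SZ))))
  →4  add(add(SZ, mul(SZ, add(Z, SZ))), mul(SZ, mul(add(Z, SSZ), add(Z, SZ))))
  →5  add(S(add(Z, mul(SZ, add(Z, SZ)))), mul(SZ, mul(add(Z, SSZ), add(Z, SZ))))
  →6  S(add(add(Z, mul(SZ, add(Z, SZ))), mul(SZ, mul(add(Z, SSZ), add(Z, SZ)))))
  →7  S(add(mul(SZ, add(Z, SZ)), mul(SZ, mul(add(Z, SSZ), add(Z, SZ)))))
  →8  S(add(add(add(Z, SZ), mul(Z, add(Z, SZ))), mul(SZ, mul(add(Z, SSZ), add(Z, SZ)))))
  →9  S(add(add(SZ, mul(Z, add(Z, SZ))), mul(SZ, mul(add(Z, SSZ), add(Z, SZ)))))
  →10  S(add(S(add(Z, mul(Z, add(Z, SZ)))), mul(SZ, mul(add(Z, SSZ), add(Z, SZ)))))
  →11  S(S(add(add(Z, mul(Z, add(Z, SZ))), mul(SZ, mul(add(Z, SSZ), add(Z, SZ))))))
  →12  S(S(add(mul(Z, add(Z, SZ)), mul(SZ, mul(add(Z, SSZ), add(Z, SZ))))))
  →13  S(S(add(Z, mul(SZ, mul(add(Z, SSZ), add(Z, SZ))))))
  →14  S(S(mul(SZ, mul(add(Z, SSZ), add(Z, SZ)))))
  →15  S(S(add(mul(add(Z, SSZ), add(Z, SZ)), mul(Z, mul(add(Z, SSZ), add(Z, SZ))))))
  →16  S(S(add(mul(SSZ, add(Z, SZ)), mul(Z, mul(add(Z, SSZ), add(Z, SZ))))))
  →17  S(S(add(add(add(Z, SZ), mul(SZ, add(Z, SZ))), mul(Z, mul(add(Z, SSZ), add(Z, SZ))))))
  →18  S(S(add(add(SZ, mul(SZ, add(Z, SZ))), mul(Z, mul(add(Z, SSZ), add(Z, SZ))))))
  →19  S(S(add(S(add(Z, mul(SZ, add(Z, SZ)))), mul(Z, mul(add(Z, SSZ), add(Z, SZ))))))
  →20  S(S(S(add(add(Z, mul(SZ, add(Z, SZ))), mul(Z, mul(add(Z, SSZ), add(Z, SZ)))))))
  →21  S(S(S(add(mul(SZ, add(Z, SZ)), mul(Z, mul(add(Z, SSZ), add(Z, SZ)))))))
  →22  S(S(S(add(add(add(Z, SZ), mul(Z, add(Z, SZ))), mul(Z, mul(add(Z, SSZ), add(Z, SZ)))))))
  →23  S(S(S(add(add(SZ, mul(Z, add(Z, SZ))), mul(Z, mul(add(Z, SSZ), add(Z, SZ)))))))
  →24  S(S(S(add(S(add(Z, mul(Z, add(Z, SZ)))), mul(Z, mul(add(Z, SSZ), add(Z, SZ)))))))
  →25  S(S(S(S(add(add(Z, mul(Z, add(Z, SZ))), mul(Z, mul(add(Z, SSZ), add(Z, SZ))))))))
  →26  S(S(S(S(add(mul(Z, add(Z, SZ)), mul(Z, mul(add(Z, SSZ), add(Z, SZ))))))))
  →27  S(S(S(S(add(Z, mul(Z, mul(add(Z, SSZ), add(Z, SZ))))))))
  →28  S(S(S(S(mul(Z, mul(add(Z, SSZ), add(Z, SZ)))))))
  →29  S^4(Z)

Term B:
  start: add(add(Z, SSSZ), SZ)
  →1  add(SSSZ, SZ)
  →2  S(add(SSZ, SZ))
  →3  S(S(add(SZ, SZ)))
  →4  S(S(S(add(Z, SZ))))
  →5  S^4(Z)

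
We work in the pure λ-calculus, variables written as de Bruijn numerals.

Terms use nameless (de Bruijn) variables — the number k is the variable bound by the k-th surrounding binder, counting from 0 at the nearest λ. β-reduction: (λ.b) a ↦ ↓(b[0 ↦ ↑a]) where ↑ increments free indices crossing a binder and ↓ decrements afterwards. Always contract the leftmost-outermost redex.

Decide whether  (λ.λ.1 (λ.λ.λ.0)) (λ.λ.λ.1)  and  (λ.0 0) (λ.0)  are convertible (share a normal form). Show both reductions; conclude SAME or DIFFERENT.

Term A:
  start: (λ.λ.1 (λ.λ.λ.0)) (λ.λ.λ.1)
  [1] λ.(λ.λ.λ.1) (λ.λ.λ.0)
  [2] λ.λ.λ.1

Term B:
  start: (λ.0 0) (λ.0)
  [1] (λ.0) (λ.0)
  [2] λ.0

Answer: DIFFERENT — A ⇓ λ.λ.λ.1, B ⇓ λ.0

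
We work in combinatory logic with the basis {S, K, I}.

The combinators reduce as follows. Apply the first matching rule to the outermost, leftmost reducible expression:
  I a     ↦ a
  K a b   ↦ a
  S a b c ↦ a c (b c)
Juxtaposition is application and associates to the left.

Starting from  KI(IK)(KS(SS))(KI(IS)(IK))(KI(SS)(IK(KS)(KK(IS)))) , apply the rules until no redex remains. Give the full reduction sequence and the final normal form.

Answer: normal form = SK(KS)  (in 10 steps)

Reduction:
  start: KI(IK)(KS(SS))(KI(IS)(IK))(KI(SS)(IK(KS)(KK(IS))))
  [1] I(KS(SS))(KI(IS)(IK))(KI(SS)(IK(KS)(KK(IS))))
  [2] KS(SS)(KI(IS)(IK))(KI(SS)(IK(KS)(KK(IS))))
  [3] S(KI(IS)(IK))(KI(SS)(IK(KS)(KK(IS))))
  [4] S(I(IK))(KI(SS)(IK(KS)(KK(IS))))
  [5] S(IK)(KI(SS)(IK(KS)(KK(IS))))
  [6] SK(KI(SS)(IK(KS)(KK(IS))))
  [7] SK(I(IK(KS)(KK(IS))))
  [8] SK(IK(KS)(KK(IS)))
  [9] SK(K(KS)(KK(IS)))
  [10] SK(KS)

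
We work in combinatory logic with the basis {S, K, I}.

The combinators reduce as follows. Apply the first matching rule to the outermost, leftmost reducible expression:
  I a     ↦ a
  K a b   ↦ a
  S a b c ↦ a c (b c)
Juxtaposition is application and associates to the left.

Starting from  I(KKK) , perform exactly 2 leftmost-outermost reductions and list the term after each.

  start: I(KKK)
  [1] KKK
  [2] K

Answer: after 2 steps: K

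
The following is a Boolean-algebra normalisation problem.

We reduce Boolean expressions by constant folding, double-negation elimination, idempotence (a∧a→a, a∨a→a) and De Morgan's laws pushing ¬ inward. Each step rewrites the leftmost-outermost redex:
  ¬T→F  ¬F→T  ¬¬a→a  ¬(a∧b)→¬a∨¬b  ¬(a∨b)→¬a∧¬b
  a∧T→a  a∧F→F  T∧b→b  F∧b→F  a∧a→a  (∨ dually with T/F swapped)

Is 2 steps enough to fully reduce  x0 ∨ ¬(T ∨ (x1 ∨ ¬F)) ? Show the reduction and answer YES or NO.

Answer: NO — after 2 steps the term is x0 ∨ (F ∧ ¬(x1 ∨ ¬F)), not yet normal

Working:
  start: x0 ∨ ¬(T ∨ (x1 ∨ ¬F))
  →1  x0 ∨ (¬T ∧ ¬(x1 ∨ ¬F))
  →2  x0 ∨ (F ∧ ¬(x1 ∨ ¬F))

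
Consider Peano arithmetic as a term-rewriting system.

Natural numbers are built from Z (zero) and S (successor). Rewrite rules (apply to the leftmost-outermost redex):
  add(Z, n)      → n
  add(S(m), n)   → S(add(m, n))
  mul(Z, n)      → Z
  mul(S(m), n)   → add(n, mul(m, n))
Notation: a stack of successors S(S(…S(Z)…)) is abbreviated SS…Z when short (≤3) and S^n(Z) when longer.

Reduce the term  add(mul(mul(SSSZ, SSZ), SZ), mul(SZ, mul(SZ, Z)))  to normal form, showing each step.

  start: add(mul(mul(SSSZ, SSZ), SZ), mul(SZ, mul(SZ, Z)))
  →1  add(mul(add(SSZ, mul(SSZ, SSZ)), SZ), mul(SZ, mul(SZ, Z)))
  →2  add(mul(S(add(SZ, mul(SSZ, SSZ))), SZ), mul(SZ, mul(SZ, Z)))
  →3  add(add(SZ, mul(add(SZ, mul(SSZ, SSZ)), SZ)), mul(SZ, mul(SZ, Z)))
  →4  add(S(add(Z, mul(add(SZ, mul(SSZ, SSZ)), SZ))), mul(SZ, mul(SZ, Z)))
  →5  S(add(add(Z, mul(add(SZ, mul(SSZ, SSZ)), SZ)), mul(SZ, mul(SZ, Z))))
  →6  S(add(mul(add(SZ, mul(SSZ, SSZ)), SZ), mul(SZ, mul(SZ, Z))))
  →7  S(add(mul(S(add(Z, mul(SSZ, SSZ))), SZ), mul(SZ, mul(SZ, Z))))
  →8  S(add(add(SZ, mul(add(Z, mul(SSZ, SSZ)), SZ)), mul(SZ, mul(SZ, Z))))
  →9  S(add(S(add(Z, mul(add(Z, mul(SSZ, SSZ)), SZ))), mul(SZ, mul(SZ, Z))))
  →10  S(S(add(add(Z, mul(add(Z, mul(SSZ, SSZ)), SZ)), mul(SZ, mul(SZ, Z)))))
  →11  S(S(add(mul(add(Z, mul(SSZ, SSZ)), SZ), mul(SZ, mul(SZ, Z)))))
  →12  S(S(add(mul(mul(SSZ, SSZ), SZ), mul(SZ, mul(SZ, Z)))))
  →13  S(S(add(mul(add(SSZ, mul(SZ, SSZ)), SZ), mul(SZ, mul(SZ, Z)))))
  →14  S(S(add(mul(S(add(SZ, mul(SZ, SSZ))), SZ), mul(SZ, mul(SZ, Z)))))
  →15  S(S(add(add(SZ, mul(add(SZ, mul(SZ, SSZ)), SZ)), mul(SZ, mul(SZ, Z)))))
  →16  S(S(add(S(add(Z, mul(add(SZ, mul(SZ, SSZ)), SZ))), mul(SZ, mul(SZ, Z)))))
  →17  S(S(S(add(add(Z, mul(add(SZ, mul(SZ, SSZ)), SZ)), mul(SZ, mul(SZ, Z))))))
  →18  S(S(S(add(mul(add(SZ, mul(SZ, SSZ)), SZ), mul(SZ, mul(SZ, Z))))))
  →19  S(S(S(add(mul(S(add(Z, mul(SZ, SSZ))), SZ), mul(SZ, mul(SZ, Z))))))
  →20  S(S(S(add(add(SZ, mul(add(Z, mul(SZ, SSZ)), SZ)), mul(SZ, mul(SZ, Z))))))
  →21  S(S(S(add(S(add(Z, mul(add(Z, mul(SZ, SSZ)), SZ))), mul(SZ, mul(SZ, Z))))))
  →22  S(S(S(S(add(add(Z, mul(add(Z, mul(SZ, SSZ)), SZ)), mul(SZ, mul(SZ, Z)))))))
  →23  S(S(S(S(add(mul(add(Z, mul(SZ, SSZ)), SZ), mul(SZ, mul(SZ, Z)))))))
  →24  S(S(S(S(add(mul(mul(SZ, SSZ), SZ), mul(SZ, mul(SZ, Z)))))))
  →25  S(S(S(S(add(mul(add(SSZ, mul(Z, SSZ)), SZ), mul(SZ, mul(SZ, Z)))))))
  →26  S(S(S(S(add(mul(S(add(SZ, mul(Z, SSZ))), SZ), mul(SZ, mul(SZ, Z)))))))
  →27  S(S(S(S(add(add(SZ, mul(add(SZ, mul(Z, SSZ)), SZ)), mul(SZ, mul(SZ, Z)))))))
  →28  S(S(S(S(add(S(add(Z, mul(add(SZ, mul(Z, SSZ)), SZ))), mul(SZ, mul(SZ, Z)))))))
  →29  S(S(S(S(S(add(add(Z, mul(add(SZ, mul(Z, SSZ)), SZ)), mul(SZ, mul(SZ, Z))))))))
  →30  S(S(S(S(S(add(mul(add(SZ, mul(Z, SSZ)), SZ), mul(SZ, mul(SZ, Z))))))))
  →31  S(S(S(S(S(add(mul(S(add(Z, mul(Z, SSZ))), SZ), mul(SZ, mul(SZ, Z))))))))
  →32  S(S(S(S(S(add(add(SZ, mul(add(Z, mul(Z, SSZ)), SZ)), mul(SZ, mul(SZ, Z))))))))
  →33  S(S(S(S(S(add(S(add(Z, mul(add(Z, mul(Z, SSZ)), SZ))), mul(SZ, mul(SZ, Z))))))))
  →34  S(S(S(S(S(S(add(add(Z, mul(add(Z, mul(Z, SSZ)), SZ)), mul(SZ, mul(SZ, Z)))))))))
  →35  S(S(S(S(S(S(add(mul(add(Z, mul(Z, SSZ)), SZ), mul(SZ, mul(SZ, Z)))))))))
  →36  S(S(S(S(S(S(add(mul(mul(Z, SSZ), SZ), mul(SZ, mul(SZ, Z)))))))))
  →37  S(S(S(S(S(S(add(mul(Z, SZ), mul(SZ, mul(SZ, Z)))))))))
  →38  S(S(S(S(S(S(add(Z, mul(SZ, mul(SZ, Z)))))))))
  →39  S(S(S(S(S(S(mul(SZ, mul(SZ, Z))))))))
  →40  S(S(S(S(S(S(add(mul(SZ, Z), mul(Z, mul(SZ, Z)))))))))
  →41  S(S(S(S(S(S(add(add(Z, mul(Z, Z)), mul(Z, mul(SZ, Z)))))))))
  →42  S(S(S(S(S(S(add(mul(Z, Z), mul(Z, mul(SZ, Z)))))))))
  →43  S(S(S(S(S(S(add(Z, mul(Z, mul(SZ, Z)))))))))
  →44  S(S(S(S(S(S(mul(Z, mul(SZ, Z))))))))
  →45  S^6(Z)

Answer: normal form = S^6(Z)  (in 45 steps)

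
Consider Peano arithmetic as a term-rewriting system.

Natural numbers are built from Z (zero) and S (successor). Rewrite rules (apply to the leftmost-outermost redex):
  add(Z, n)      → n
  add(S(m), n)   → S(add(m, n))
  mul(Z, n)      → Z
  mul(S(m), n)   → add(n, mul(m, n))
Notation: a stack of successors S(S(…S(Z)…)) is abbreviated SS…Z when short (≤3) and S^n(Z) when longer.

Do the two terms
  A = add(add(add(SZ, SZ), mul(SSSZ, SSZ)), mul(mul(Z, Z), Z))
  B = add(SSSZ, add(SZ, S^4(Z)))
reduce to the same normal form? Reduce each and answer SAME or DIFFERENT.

Answer: SAME — A ⇓ S^8(Z), B ⇓ S^8(Z)

Reduction:
Term A:
  start: add(add(add(SZ, SZ), mul(SSSZ, SSZ)), mul(mul(Z, Z), Z))
  →1  add(add(S(add(Z, SZ)), mul(SSSZ, SSZ)), mul(mul(Z, Z), Z))
  →2  add(S(add(add(Z, SZ), mul(SSSZ, SSZ))), mul(mul(Z, Z), Z))
  →3  S(add(add(add(Z, SZ), mul(SSSZ, SSZ)), mul(mul(Z, Z), Z)))
  →4  S(add(add(SZ, mul(SSSZ, SSZ)), mul(mul(Z, Z), Z)))
  →5  S(add(S(add(Z, mul(SSSZ, SSZ))), mul(mul(Z, Z), Z)))
  →6  S(S(add(add(Z, mul(SSSZ, SSZ)), mul(mul(Z, Z), Z))))
  →7  S(S(add(mul(SSSZ, SSZ), mul(mul(Z, Z), Z))))
  →8  S(S(add(add(SSZ, mul(SSZ, SSZ)), mul(mul(Z, Z), Z))))
  →9  S(S(add(S(add(SZ, mul(SSZ, SSZ))), mul(mul(Z, Z), Z))))
  →10  S(S(S(add(add(SZ, mul(SSZ, SSZ)), mul(mul(Z, Z), Z)))))
  →11  S(S(S(add(S(add(Z, mul(SSZ, SSZ))), mul(mul(Z, Z), Z)))))
  →12  S(S(S(S(add(add(Z, mul(SSZ, SSZ)), mul(mul(Z, Z), Z))))))
  →13  S(S(S(S(add(mul(SSZ, SSZ), mul(mul(Z, Z), Z))))))
  →14  S(S(S(S(add(add(SSZ, mul(SZ, SSZ)), mul(mul(Z, Z), Z))))))
  →15  S(S(S(S(add(S(add(SZ, mul(SZ, SSZ))), mul(mul(Z, Z), Z))))))
  →16  S(S(S(S(S(add(add(SZ, mul(SZ, SSZ)), mul(mul(Z, Z), Z)))))))
  →17  S(S(S(S(S(add(S(add(Z, mul(SZ, SSZ))), mul(mul(Z, Z), Z)))))))
  →18  S(S(S(S(S(S(add(add(Z, mul(SZ, SSZ)), mul(mul(Z, Z), Z))))))))
  →19  S(S(S(S(S(S(add(mul(SZ, SSZ), mul(mul(Z, Z), Z))))))))
  →20  S(S(S(S(S(S(add(add(SSZ, mul(Z, SSZ)), mul(mul(Z, Z), Z))))))))
  →21  S(S(S(S(S(S(add(S(add(SZ, mul(Z, SSZ))), mul(mul(Z, Z), Z))))))))
  →22  S(S(S(S(S(S(S(add(add(SZ, mul(Z, SSZ)), mul(mul(Z, Z), Z)))))))))
  →23  S(S(S(S(S(S(S(add(S(add(Z, mul(Z, SSZ))), mul(mul(Z, Z), Z)))))))))
  →24  S(S(S(S(S(S(S(S(add(add(Z, mul(Z, SSZ)), mul(mul(Z, Z), Z))))))))))
  →25  S(S(S(S(S(S(S(S(add(mul(Z, SSZ), mul(mul(Z, Z), Z))))))))))
  →26  S(S(S(S(S(S(S(S(add(Z, mul(mul(Z, Z), Z))))))))))
  →27  S(S(S(S(S(S(S(S(mul(mul(Z, Z), Z)))))))))
  →28  S(S(S(S(S(S(S(S(mul(Z, Z)))))))))
  →29  S^8(Z)

Term B:
  start: add(SSSZ, add(SZ, S^4(Z)))
  →1  S(add(SSZ, add(SZ, S^4(Z))))
  →2  S(S(add(SZ, add(SZ, S^4(Z)))))
  →3  S(S(S(add(Z, add(SZ, S^4(Z))))))
  →4  S(S(S(add(SZ, S^4(Z)))))
  →5  S(S(S(S(add(Z, S^4(Z))))))
  →6  S^8(Z)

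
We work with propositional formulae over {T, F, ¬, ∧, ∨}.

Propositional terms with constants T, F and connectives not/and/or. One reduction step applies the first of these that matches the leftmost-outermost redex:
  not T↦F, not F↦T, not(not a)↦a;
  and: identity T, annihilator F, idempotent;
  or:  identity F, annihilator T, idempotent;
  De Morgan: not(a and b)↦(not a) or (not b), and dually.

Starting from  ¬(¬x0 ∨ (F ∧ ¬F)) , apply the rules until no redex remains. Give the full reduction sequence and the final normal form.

Answer: normal form = x0  (in 6 steps)

Reduction:
  start: ¬(¬x0 ∨ (F ∧ ¬F))
  →1  ¬¬x0 ∧ ¬(F ∧ ¬F)
  →2  x0 ∧ ¬(F ∧ ¬F)
  →3  x0 ∧ (¬F ∨ ¬¬F)
  →4  x0 ∧ (T ∨ ¬¬F)
  →5  x0 ∧ T
  →6  x0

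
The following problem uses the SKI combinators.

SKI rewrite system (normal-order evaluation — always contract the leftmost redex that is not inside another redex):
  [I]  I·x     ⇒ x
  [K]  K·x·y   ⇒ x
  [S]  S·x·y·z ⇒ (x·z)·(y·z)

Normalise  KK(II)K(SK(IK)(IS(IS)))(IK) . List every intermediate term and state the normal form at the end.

  start: KK(II)K(SK(IK)(IS(IS)))(IK)
  →1  KK(SK(IK)(IS(IS)))(IK)
  →2  K(IK)
  →3  KK

Answer: normal form = KK  (in 3 steps)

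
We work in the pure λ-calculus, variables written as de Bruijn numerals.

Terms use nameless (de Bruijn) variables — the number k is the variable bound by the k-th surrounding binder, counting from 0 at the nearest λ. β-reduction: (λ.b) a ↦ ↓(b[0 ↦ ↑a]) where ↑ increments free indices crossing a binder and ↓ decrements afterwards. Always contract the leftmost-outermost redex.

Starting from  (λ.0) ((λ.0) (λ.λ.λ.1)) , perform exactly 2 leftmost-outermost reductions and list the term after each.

  start: (λ.0) ((λ.0) (λ.λ.λ.1))
  →1  (λ.0) (λ.λ.λ.1)
  →2  λ.λ.λ.1

Answer: after 2 steps: λ.λ.λ.1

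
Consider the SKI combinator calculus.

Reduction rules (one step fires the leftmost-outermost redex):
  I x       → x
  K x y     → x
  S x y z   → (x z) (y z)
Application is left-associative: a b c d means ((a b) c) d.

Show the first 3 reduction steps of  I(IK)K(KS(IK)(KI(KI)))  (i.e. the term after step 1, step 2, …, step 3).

  start: I(IK)K(KS(IK)(KI(KI)))
  [1] IKK(KS(IK)(KI(KI)))
  [2] KK(KS(IK)(KI(KI)))
  [3] K

Answer: after 3 steps: K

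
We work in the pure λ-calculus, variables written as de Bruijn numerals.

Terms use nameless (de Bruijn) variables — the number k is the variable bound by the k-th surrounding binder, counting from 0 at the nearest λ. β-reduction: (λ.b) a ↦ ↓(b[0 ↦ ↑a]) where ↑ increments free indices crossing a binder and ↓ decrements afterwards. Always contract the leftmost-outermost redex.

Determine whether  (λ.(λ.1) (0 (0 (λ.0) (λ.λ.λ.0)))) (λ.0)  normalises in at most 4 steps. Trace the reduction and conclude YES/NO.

  start: (λ.(λ.1) (0 (0 (λ.0) (λ.λ.λ.0)))) (λ.0)
  step 1: (λ.λ.0) ((λ.0) ((λ.0) (λ.0) (λ.λ.λ.0)))
  step 2: λ.0

Answer: YES — reaches normal form λ.0 in 2 ≤ 4 steps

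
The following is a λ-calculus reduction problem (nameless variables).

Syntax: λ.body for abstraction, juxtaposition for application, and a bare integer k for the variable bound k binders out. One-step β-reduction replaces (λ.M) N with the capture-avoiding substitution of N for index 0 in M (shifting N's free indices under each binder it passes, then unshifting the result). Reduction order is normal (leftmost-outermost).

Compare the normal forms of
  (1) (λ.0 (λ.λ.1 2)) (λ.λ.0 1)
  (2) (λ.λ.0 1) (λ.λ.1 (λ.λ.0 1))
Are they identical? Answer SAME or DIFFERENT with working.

Term A:
  start: (λ.0 (λ.λ.1 2)) (λ.λ.0 1)
  →1  (λ.λ.0 1) (λ.λ.1 (λ.λ.0 1))
  →2  λ.0 (λ.λ.1 (λ.λ.0 1))

Term B:
  start: (λ.λ.0 1) (λ.λ.1 (λ.λ.0 1))
  →1  λ.0 (λ.λ.1 (λ.λ.0 1))

Answer: SAME — A ⇓ λ.0 (λ.λ.1 (λ.λ.0 1)), B ⇓ λ.0 (λ.λ.1 (λ.λ.0 1))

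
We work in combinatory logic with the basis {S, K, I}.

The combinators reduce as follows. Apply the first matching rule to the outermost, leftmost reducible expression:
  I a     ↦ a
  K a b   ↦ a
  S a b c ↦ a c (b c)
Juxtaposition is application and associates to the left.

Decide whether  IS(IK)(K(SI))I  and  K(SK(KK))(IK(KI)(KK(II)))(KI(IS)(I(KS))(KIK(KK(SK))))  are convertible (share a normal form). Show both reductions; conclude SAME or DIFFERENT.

Answer: DIFFERENT — A ⇓ I, B ⇓ S

Working:
Term A:
  start: IS(IK)(K(SI))I
  →1  S(IK)(K(SI))I
  →2  IKI(K(SI)I)
  →3  KI(K(SI)I)
  →4  I

Term B:
  start: K(SK(KK))(IK(KI)(KK(II)))(KI(IS)(I(KS))(KIK(KK(SK))))
  →1  SK(KK)(KI(IS)(I(KS))(KIK(KK(SK))))
  →2  K(KI(IS)(I(KS))(KIK(KK(SK))))(KK(KI(IS)(I(KS))(KIK(KK(SK)))))
  →3  KI(IS)(I(KS))(KIK(KK(SK)))
  →4  I(I(KS))(KIK(KK(SK)))
  →5  I(KS)(KIK(KK(SK)))
  →6  KS(KIK(KK(SK)))
  →7  S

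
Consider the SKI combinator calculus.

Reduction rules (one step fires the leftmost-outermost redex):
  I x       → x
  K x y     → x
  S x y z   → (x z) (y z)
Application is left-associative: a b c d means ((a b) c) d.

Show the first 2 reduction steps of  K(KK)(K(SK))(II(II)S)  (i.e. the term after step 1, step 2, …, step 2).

  start: K(KK)(K(SK))(II(II)S)
  →1  KK(II(II)S)
  →2  K

Answer: after 2 steps: K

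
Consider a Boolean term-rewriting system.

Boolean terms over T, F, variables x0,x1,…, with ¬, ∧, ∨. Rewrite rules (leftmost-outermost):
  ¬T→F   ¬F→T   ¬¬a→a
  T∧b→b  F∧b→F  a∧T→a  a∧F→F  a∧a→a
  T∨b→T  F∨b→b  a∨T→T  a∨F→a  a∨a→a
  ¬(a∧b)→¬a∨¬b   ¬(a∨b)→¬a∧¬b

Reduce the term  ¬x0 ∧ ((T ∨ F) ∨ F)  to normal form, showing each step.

Answer: normal form = ¬x0  (in 3 steps)

Reduction:
  start: ¬x0 ∧ ((T ∨ F) ∨ F)
  →1  ¬x0 ∧ (T ∨ F)
  →2  ¬x0 ∧ T
  →3  ¬x0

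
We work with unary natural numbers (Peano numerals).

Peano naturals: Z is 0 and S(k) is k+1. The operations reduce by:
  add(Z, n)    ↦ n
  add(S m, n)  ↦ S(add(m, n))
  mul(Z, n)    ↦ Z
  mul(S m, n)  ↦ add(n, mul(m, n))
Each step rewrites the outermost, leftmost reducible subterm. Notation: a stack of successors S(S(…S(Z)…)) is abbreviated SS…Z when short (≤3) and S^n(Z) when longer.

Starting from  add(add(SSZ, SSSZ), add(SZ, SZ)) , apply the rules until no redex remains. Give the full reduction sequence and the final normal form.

Answer: normal form = S^7(Z)  (in 11 steps)

Derivation:
  start: add(add(SSZ, SSSZ), add(SZ, SZ))
  →1  add(S(add(SZ, SSSZ)), add(SZ, SZ))
  →2  S(add(add(SZ, SSSZ), add(SZ, SZ)))
  →3  S(add(S(add(Z, SSSZ)), add(SZ, SZ)))
  →4  S(S(add(add(Z, SSSZ), add(SZ, SZ))))
  →5  S(S(add(SSSZ, add(SZ, SZ))))
  →6  S(S(S(add(SSZ, add(SZ, SZ)))))
  →7  S(S(S(S(add(SZ, add(SZ, SZ))))))
  →8  S(S(S(S(S(add(Z, add(SZ, SZ)))))))
  →9  S(S(S(S(S(add(SZ, SZ))))))
  →10  S(S(S(S(S(S(add(Z, SZ)))))))
  →11  S^7(Z)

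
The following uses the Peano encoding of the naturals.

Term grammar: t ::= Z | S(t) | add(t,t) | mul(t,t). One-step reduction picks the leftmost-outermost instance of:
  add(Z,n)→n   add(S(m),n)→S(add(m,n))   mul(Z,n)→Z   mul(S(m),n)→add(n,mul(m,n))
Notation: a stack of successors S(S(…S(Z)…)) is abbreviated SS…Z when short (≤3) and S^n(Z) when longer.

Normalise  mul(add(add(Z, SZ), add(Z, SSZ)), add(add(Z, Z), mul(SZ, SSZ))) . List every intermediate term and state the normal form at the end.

  start: mul(add(add(Z, SZ), add(Z, SSZ)), add(add(Z, Z), mul(SZ, SSZ)))
  [1] mul(add(SZ, add(Z, SSZ)), add(add(Z, Z), mul(SZ, SSZ)))
  [2] mul(S(add(Z, add(Z, SSZ))), add(add(Z, Z), mul(SZ, SSZ)))
  [3] add(add(add(Z, Z), mul(SZ, SSZ)), mul(add(Z, add(Z, SSZ)), add(add(Z, Z), mul(SZ, SSZ))))
  [4] add(add(Z, mul(SZ, SSZ)), mul(add(Z, add(Z, SSZ)), add(add(Z, Z), mul(SZ, SSZ))))
  [5] add(mul(SZ, SSZ), mul(add(Z, add(Z, SSZ)), add(add(Z, Z), mul(SZ, SSZ))))
  [6] add(add(SSZ, mul(Z, SSZ)), mul(add(Z, add(Z, SSZ)), add(add(Z, Z), mul(SZ, SSZ))))
  [7] add(S(add(SZ, mul(Z, SSZ))), mul(add(Z, add(Z, SSZ)), add(add(Z, Z), mul(SZ, SSZ))))
  [8] S(add(add(SZ, mul(Z, SSZ)), mul(add(Z, add(Z, SSZ)), add(add(Z, Z), mul(SZ, SSZ)))))
  [9] S(add(S(add(Z, mul(Z, SSZ))), mul(add(Z, add(Z, SSZ)), add(add(Z, Z), mul(SZ, SSZ)))))
  [10] S(S(add(add(Z, mul(Z, SSZ)), mul(add(Z, add(Z, SSZ)), add(add(Z, Z), mul(SZ, SSZ))))))
  [11] S(S(add(mul(Z, SSZ), mul(add(Z, add(Z, SSZ)), add(add(Z, Z), mul(SZ, SSZ))))))
  [12] S(S(add(Z, mul(add(Z, add(Z, SSZ)), add(add(Z, Z), mul(SZ, SSZ))))))
  [13] S(S(mul(add(Z, add(Z, SSZ)), add(add(Z, Z), mul(SZ, SSZ)))))
  [14] S(S(mul(add(Z, SSZ), add(add(Z, Z), mul(SZ, SSZ)))))
  [15] S(S(mul(SSZ, add(add(Z, Z), mul(SZ, SSZ)))))
  [16] S(S(add(add(add(Z, Z), mul(SZ, SSZ)), mul(SZ, add(add(Z, Z), mul(SZ, SSZ))))))
  [17] S(S(add(add(Z, mul(SZ, SSZ)), mul(SZ, add(add(Z, Z), mul(SZ, SSZ))))))
  [18] S(S(add(mul(SZ, SSZ), mul(SZ, add(add(Z, Z), mul(SZ, SSZ))))))
  [19] S(S(add(add(SSZ, mul(Z, SSZ)), mul(SZ, add(add(Z, Z), mul(SZ, SSZ))))))
  [20] S(S(add(S(add(SZ, mul(Z, SSZ))), mul(SZ, add(add(Z, Z), mul(SZ, SSZ))))))
  [21] S(S(S(add(add(SZ, mul(Z, SSZ)), mul(SZ, add(add(Z, Z), mul(SZ, SSZ)))))))
  [22] S(S(S(add(S(add(Z, mul(Z, SSZ))), mul(SZ, add(add(Z, Z), mul(SZ, SSZ)))))))
  [23] S(S(S(S(add(add(Z, mul(Z, SSZ)), mul(SZ, add(add(Z, Z), mul(SZ, SSZ))))))))
  [24] S(S(S(S(add(mul(Z, SSZ), mul(SZ, add(add(Z, Z), mul(SZ, SSZ))))))))
  [25] S(S(S(S(add(Z, mul(SZ, add(add(Z, Z), mul(SZ, SSZ))))))))
  [26] S(S(S(S(mul(SZ, add(add(Z, Z), mul(SZ, SSZ)))))))
  [27] S(S(S(S(add(add(add(Z, Z), mul(SZ, SSZ)), mul(Z, add(add(Z, Z), mul(SZ, SSZ))))))))
  [28] S(S(S(S(add(add(Z, mul(SZ, SSZ)), mul(Z, add(add(Z, Z), mul(SZ, SSZ))))))))
  [29] S(S(S(S(add(mul(SZ, SSZ), mul(Z, add(add(Z, Z), mul(SZ, SSZ))))))))
  [30] S(S(S(S(add(add(SSZ, mul(Z, SSZ)), mul(Z, add(add(Z, Z), mul(SZ, SSZ))))))))
  [31] S(S(S(S(add(S(add(SZ, mul(Z, SSZ))), mul(Z, add(add(Z, Z), mul(SZ, SSZ))))))))
  [32] S(S(S(S(S(add(add(SZ, mul(Z, SSZ)), mul(Z, add(add(Z, Z), mul(SZ, SSZ)))))))))
  [33] S(S(S(S(S(add(S(add(Z, mul(Z, SSZ))), mul(Z, add(add(Z, Z), mul(SZ, SSZ)))))))))
  [34] S(S(S(S(S(S(add(add(Z, mul(Z, SSZ)), mul(Z, add(add(Z, Z), mul(SZ, SSZ))))))))))
  [35] S(S(S(S(S(S(add(mul(Z, SSZ), mul(Z, add(add(Z, Z), mul(SZ, SSZ))))))))))
  [36] S(S(S(S(S(S(add(Z, mul(Z, add(add(Z, Z), mul(SZ, SSZ))))))))))
  [37] S(S(S(S(S(S(mul(Z, add(add(Z, Z), mul(SZ, SSZ)))))))))
  [38] S^6(Z)

Answer: normal form = S^6(Z)  (in 38 steps)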